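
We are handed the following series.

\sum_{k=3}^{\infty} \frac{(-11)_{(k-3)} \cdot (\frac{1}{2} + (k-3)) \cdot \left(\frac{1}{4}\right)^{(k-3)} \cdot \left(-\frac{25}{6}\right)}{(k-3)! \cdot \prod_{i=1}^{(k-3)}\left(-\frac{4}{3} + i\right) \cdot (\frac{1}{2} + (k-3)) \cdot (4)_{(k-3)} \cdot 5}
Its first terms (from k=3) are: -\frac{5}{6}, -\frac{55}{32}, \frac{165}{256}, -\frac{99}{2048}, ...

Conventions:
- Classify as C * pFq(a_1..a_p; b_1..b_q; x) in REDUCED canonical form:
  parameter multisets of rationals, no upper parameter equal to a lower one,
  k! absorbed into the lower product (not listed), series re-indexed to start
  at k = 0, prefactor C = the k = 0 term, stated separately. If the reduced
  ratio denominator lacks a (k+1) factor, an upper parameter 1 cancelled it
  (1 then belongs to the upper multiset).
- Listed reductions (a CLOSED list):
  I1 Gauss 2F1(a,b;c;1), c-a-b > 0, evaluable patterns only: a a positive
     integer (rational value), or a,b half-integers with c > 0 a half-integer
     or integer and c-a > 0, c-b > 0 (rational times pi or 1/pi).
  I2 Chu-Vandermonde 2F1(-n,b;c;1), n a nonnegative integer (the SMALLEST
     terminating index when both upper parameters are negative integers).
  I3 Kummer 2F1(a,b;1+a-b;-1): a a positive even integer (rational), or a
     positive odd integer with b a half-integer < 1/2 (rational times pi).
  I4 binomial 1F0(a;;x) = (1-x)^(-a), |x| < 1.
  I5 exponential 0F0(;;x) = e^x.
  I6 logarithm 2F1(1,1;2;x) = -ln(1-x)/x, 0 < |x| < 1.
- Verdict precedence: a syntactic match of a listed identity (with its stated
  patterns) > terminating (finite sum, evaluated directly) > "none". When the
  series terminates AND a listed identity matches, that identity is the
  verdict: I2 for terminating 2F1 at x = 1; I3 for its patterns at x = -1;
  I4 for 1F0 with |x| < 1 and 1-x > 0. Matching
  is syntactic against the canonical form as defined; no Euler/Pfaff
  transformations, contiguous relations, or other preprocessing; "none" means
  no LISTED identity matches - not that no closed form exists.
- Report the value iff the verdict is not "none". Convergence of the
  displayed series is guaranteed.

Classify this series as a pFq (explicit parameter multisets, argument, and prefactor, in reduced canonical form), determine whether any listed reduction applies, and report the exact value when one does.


With C = -\frac{5}{6}: the canonical form is 1F2(-11; -\frac{1}{3}, 4; \frac{1}{4}). Verdict: terminating. With -11 upstairs the series is a 12-term polynomial sum; evaluated term by term. Its exact value is -\frac{7540736816115893502985363}{3857919122464579780608000}.

Key observation: t_0 being -\frac{5}{6}, the lower running product (C = -5/6, x = 1/4) is a rising factorial.
Step ratio: r(k) = \frac{1}{4} * (k-11) / [(k-\frac{1}{3}) (k+4) (k+1)] - rational in k. x = \frac{1}{4}; t_0 = -\frac{5}{6}; negate the roots.


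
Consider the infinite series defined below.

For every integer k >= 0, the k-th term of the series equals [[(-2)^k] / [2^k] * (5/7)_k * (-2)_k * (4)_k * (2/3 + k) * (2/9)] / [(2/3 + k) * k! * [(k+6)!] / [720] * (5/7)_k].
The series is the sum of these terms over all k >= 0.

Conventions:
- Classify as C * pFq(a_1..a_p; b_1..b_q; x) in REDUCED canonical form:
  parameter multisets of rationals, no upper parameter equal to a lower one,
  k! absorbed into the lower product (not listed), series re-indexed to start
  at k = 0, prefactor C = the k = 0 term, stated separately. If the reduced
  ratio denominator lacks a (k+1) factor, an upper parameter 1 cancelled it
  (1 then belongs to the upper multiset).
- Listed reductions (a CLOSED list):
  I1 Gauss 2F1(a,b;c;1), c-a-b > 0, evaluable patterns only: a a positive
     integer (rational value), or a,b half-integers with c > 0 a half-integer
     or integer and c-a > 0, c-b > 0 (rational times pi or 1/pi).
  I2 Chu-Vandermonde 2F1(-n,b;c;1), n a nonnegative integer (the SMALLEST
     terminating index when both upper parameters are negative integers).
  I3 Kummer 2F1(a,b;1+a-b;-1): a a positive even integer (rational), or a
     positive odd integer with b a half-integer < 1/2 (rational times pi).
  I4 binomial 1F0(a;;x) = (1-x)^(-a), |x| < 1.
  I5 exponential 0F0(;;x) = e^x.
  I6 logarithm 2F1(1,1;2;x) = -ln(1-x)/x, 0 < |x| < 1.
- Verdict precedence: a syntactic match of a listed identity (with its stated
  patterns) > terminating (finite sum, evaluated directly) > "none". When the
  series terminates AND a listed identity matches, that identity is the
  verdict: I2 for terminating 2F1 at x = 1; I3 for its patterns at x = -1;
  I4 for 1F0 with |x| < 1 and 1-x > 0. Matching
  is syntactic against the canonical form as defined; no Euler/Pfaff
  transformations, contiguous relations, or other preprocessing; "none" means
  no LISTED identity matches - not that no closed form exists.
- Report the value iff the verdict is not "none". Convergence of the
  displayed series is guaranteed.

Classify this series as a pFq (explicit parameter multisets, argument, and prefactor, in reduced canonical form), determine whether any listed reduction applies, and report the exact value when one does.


Prefactor 2/9, argument -1: 2F1 with upper {-2, 4} over lower {7}. Verdict: this is Kummer (I3) (x = -1; c = 7 equals 1+a-b for upper {-2, 4}: listed pattern). Its exact value is 5/9.

The tell: from the first term 2/9: k + 2/3 divides numerator and denominator alike; C = 2/9, x = -1 after cancelling.
Step ratio: r(k) = (-1) * (k-2) (k+4) / [(k+7) (k+1)] - rational in k, leading ratio (-1); with t_0 = 2/9, classification follows.


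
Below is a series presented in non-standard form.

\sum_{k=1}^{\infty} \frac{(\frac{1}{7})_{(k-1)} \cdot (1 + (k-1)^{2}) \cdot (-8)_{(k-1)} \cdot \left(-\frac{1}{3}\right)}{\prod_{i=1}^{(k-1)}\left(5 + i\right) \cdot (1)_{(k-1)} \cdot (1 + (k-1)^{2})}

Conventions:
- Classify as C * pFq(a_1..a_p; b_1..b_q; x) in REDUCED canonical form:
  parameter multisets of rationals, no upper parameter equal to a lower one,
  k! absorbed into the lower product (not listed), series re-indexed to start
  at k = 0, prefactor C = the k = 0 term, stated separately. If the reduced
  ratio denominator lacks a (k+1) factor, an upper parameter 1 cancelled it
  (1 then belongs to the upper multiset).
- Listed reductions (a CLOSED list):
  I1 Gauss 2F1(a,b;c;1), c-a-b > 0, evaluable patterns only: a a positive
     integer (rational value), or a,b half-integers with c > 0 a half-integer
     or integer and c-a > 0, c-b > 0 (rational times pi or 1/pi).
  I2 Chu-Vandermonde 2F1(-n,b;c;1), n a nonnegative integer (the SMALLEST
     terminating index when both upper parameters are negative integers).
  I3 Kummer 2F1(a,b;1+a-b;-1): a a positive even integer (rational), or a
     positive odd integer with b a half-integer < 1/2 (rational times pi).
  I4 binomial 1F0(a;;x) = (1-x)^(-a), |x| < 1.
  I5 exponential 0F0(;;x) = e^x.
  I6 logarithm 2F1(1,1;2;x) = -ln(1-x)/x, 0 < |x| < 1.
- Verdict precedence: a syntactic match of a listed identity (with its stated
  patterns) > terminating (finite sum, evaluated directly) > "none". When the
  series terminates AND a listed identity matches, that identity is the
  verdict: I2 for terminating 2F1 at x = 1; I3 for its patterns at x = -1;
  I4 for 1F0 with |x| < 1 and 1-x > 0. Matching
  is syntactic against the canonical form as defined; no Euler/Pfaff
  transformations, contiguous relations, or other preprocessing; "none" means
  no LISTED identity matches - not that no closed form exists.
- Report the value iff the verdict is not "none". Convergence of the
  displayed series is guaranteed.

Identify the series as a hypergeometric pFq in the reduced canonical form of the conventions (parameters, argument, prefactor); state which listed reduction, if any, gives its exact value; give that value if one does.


At argument 1: a 2F1 with upper {-8, \frac{1}{7}}, lower {6}, scaled by C = -\frac{1}{3}. Verdict: Chu-Vandermonde (I2) matches (terminating 2F1 at x = 1 with n = 8, b = 1/7, c = 6). Hence: -\frac{461004410}{1573790673}.

Key observation: from the first term -\frac{1}{3}: (1)_k (prefactor -1/3) is k! itself.
Consecutive-term ratio: r(k) = 1 * (k-8) (k+\frac{1}{7}) / [(k+6) (k+1)] - poly over poly, x = 1 from leading terms; C = -\frac{1}{3} at k = 0.


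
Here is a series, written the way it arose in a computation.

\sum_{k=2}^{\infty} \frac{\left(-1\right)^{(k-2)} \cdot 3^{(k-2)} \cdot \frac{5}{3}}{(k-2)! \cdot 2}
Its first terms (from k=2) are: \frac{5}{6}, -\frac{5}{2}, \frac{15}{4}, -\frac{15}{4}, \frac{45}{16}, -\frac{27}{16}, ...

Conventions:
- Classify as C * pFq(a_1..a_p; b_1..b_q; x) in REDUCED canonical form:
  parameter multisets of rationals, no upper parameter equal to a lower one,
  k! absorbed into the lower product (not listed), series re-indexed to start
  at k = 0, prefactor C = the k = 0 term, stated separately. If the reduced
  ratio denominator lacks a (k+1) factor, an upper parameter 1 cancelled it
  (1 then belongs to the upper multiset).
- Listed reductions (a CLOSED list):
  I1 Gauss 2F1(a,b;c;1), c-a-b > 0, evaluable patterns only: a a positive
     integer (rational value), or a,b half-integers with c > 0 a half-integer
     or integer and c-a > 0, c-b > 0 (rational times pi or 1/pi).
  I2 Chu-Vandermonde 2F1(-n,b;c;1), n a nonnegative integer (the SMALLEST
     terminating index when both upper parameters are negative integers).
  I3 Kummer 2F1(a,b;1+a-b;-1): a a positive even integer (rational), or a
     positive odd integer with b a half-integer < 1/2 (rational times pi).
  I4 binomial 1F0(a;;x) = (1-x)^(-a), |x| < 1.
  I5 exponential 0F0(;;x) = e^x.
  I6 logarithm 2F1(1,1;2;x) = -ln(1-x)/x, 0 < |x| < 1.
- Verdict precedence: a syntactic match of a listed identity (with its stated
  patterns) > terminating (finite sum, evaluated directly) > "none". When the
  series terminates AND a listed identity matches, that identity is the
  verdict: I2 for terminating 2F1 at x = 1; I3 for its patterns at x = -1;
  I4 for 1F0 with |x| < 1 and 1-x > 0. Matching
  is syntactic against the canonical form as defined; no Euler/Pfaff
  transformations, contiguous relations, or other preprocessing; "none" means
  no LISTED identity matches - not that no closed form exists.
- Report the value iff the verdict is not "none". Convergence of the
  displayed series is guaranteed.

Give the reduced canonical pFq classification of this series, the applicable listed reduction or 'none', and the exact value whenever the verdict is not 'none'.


With C = \frac{5}{6}: the canonical form is 0F0(-; -; -3). Verdict: exponential (I5) applies (the 0F0 exponential series at x = -3). Its exact value is \frac{5}{6} \cdot e^{-3}.

Key observation: t_0 = \frac{5}{6} here, and the (-1)^k factor (C = 5/6, x = -3) folds into the argument's sign.
Step ratio: r(k) = -3 * 1 / [(k+1)] - poly over poly, x = -3 from leading terms; C = \frac{5}{6} at k = 0.


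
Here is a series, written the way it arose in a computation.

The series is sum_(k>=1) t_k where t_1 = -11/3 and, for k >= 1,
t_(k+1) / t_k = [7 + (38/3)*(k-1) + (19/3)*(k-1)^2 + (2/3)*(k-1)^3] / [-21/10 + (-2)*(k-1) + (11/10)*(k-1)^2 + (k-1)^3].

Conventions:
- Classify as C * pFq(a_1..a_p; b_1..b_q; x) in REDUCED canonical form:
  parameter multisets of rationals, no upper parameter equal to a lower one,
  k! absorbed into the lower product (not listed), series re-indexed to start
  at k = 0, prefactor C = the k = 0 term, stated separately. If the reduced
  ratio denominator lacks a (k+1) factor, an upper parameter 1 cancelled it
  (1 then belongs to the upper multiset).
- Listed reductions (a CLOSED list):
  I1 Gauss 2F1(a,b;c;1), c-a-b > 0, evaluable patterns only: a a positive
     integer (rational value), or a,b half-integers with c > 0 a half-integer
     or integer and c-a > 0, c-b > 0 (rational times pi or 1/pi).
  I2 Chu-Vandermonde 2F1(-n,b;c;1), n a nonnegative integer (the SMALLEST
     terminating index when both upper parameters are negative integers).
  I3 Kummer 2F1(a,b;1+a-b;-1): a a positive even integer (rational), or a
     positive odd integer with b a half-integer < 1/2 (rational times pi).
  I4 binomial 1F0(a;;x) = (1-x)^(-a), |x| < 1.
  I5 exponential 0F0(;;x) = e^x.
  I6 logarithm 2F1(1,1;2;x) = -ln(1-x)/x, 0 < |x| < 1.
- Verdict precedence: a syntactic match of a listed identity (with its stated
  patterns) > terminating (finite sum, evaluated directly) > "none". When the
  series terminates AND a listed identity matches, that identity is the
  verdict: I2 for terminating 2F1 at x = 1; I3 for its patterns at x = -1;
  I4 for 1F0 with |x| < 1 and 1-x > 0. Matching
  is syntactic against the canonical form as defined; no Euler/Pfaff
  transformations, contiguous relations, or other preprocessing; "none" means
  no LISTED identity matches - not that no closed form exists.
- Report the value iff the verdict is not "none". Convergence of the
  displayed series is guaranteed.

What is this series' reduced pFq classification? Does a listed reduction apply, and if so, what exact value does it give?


With C = -11/3: the canonical form is 2F1(1, 7; -7/5; 2/3). Verdict: none here - no I1-I6 shape fits x = 2/3 with lower {-7/5}.

First insight: with t_0 = -11/3, the expanded ratio factors over Q; C = -11/3, x = 2/3, roots give parameters.
Term ratio: r(k) = (2/3) * (k+1) (k+7) / [(k-7/5) (k+1)] - rational in k, leading ratio (2/3); with t_0 = -11/3, classification follows.


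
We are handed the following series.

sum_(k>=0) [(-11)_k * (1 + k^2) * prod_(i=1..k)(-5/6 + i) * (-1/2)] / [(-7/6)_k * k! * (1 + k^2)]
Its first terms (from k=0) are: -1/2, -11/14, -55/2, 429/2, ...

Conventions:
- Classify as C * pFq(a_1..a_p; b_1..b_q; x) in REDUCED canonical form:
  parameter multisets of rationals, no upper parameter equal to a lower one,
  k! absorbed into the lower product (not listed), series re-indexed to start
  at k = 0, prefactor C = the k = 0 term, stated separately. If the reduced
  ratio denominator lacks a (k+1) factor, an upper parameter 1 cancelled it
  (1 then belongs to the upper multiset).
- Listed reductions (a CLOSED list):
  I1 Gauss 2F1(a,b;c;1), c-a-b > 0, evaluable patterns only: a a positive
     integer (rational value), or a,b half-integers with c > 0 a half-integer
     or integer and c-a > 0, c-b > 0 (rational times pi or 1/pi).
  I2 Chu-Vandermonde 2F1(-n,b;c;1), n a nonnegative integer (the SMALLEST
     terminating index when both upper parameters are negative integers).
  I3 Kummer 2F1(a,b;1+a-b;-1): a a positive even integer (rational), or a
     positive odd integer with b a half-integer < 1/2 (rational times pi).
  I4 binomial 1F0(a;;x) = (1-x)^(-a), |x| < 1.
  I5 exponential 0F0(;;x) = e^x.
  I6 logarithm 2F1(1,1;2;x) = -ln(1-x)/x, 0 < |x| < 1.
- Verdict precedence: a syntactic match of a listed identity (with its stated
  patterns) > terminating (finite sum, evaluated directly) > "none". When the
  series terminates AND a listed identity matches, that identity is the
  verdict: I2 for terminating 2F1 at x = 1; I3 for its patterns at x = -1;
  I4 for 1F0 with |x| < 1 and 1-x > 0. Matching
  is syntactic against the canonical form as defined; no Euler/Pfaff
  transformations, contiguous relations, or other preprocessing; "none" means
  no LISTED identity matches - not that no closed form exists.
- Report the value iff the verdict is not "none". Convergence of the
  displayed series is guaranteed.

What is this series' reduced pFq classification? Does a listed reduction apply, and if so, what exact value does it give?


x = 1 here; the reduced form reads 2F1, upper {-11, 1/6}, lower {-7/6}, C = -1/2. Verdict (x = 1): Chu-Vandermonde (I2) applies (terminating 2F1 at x = 1 with n = 11, b = 1/6, c = -7/6). Exact value: -13631488/20732593.

Key step: t_0 being -1/2, the running product (C = -1/2, x = 1) telescopes to a rising factorial.
Consecutive-term ratio: r(k) = 1 * (k-11) (k+1/6) / [(k-7/6) (k+1)] - rational in k. x = 1; t_0 = -1/2; negate the roots.


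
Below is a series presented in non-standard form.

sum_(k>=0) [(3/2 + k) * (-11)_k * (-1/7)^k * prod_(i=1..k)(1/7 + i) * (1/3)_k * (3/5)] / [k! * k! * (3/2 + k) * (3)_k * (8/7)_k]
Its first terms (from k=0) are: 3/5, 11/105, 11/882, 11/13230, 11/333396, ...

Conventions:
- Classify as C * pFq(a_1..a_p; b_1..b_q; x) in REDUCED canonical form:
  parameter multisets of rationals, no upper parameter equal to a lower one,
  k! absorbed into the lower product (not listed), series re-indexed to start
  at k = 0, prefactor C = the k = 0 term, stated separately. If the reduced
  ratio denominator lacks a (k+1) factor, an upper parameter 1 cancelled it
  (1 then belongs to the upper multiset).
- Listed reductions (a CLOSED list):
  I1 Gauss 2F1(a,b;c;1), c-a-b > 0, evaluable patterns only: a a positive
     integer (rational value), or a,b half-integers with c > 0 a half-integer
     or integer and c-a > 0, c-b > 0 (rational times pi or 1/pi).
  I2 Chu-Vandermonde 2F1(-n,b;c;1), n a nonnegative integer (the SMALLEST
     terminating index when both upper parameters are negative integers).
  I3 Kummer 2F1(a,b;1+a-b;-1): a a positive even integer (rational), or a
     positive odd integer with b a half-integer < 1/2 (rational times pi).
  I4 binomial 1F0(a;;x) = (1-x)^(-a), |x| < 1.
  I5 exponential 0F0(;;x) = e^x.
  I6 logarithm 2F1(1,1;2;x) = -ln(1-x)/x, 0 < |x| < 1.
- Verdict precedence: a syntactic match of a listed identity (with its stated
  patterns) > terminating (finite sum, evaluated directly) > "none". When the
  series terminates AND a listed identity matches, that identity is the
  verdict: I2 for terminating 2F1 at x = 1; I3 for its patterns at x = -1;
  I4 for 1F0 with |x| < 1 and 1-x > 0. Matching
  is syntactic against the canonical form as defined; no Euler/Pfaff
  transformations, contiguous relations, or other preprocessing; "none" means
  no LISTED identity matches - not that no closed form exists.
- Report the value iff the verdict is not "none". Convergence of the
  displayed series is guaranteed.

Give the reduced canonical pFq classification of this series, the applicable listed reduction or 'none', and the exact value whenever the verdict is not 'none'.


The series (x = -1/7) is 2F2: upper {-11, 1/3}, lower {1, 3}, prefactor 3/5. Verdict: terminating - the sum ends at index 11 because -11 is a negative integer; exact evaluation follows. Value: 2904552062451932782931/4044780398661221086560.

The tell: with t_0 = 3/5, the denominator's factorial ratio (C = 3/5) is a lower Pochhammer.
Consecutive-term ratio: r(k) = (-1/7) * (k-11) (k+1/3) / [(k+1) (k+3) (k+1)] - rational in k, leading ratio (-1/7); with t_0 = 3/5, classification follows.


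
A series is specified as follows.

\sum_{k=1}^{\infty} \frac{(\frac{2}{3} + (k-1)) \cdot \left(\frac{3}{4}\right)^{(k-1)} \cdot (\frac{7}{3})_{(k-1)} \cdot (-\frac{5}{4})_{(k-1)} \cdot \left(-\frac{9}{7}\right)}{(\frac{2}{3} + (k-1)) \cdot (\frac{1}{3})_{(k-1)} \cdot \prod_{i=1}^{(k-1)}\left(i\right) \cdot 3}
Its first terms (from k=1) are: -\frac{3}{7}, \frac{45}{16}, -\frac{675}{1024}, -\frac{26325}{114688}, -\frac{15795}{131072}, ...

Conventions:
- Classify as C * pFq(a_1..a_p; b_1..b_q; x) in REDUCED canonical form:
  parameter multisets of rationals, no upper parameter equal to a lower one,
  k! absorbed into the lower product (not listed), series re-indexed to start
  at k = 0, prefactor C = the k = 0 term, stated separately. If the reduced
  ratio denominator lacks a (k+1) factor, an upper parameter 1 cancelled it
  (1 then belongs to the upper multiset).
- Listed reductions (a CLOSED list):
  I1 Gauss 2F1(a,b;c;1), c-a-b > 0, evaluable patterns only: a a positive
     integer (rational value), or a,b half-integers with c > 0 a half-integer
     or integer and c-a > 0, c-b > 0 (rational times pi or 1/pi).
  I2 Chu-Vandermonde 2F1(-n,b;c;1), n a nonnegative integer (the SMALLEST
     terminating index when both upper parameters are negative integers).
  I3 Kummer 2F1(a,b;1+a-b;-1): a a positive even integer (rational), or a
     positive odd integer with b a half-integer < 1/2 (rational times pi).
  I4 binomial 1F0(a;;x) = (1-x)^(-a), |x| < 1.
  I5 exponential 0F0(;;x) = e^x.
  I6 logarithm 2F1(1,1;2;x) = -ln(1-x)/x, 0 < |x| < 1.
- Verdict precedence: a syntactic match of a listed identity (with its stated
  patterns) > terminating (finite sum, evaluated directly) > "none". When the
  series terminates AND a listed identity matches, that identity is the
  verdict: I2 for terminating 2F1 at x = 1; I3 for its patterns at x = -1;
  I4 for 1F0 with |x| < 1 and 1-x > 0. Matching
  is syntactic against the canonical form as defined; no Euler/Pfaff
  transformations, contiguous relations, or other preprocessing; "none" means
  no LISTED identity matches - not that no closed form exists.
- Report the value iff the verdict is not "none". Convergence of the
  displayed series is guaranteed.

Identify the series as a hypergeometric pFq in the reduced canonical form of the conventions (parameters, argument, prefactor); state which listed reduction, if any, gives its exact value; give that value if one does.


First insight: t_0 being -\frac{3}{7}, the factor k + 2/3 cancels (top and bottom), leaving C = -3/7, x = 3/4.
Adjacent-term ratio: r(k) = \frac{3}{4} * (k-\frac{5}{4}) (k+\frac{7}{3}) / [(k+\frac{1}{3}) (k+1)] - rational; roots negated = parameters, x = \frac{3}{4}, C = -\frac{3}{7}.

x = \frac{3}{4} here; the reduced form reads 2F1, upper {-\frac{5}{4}, \frac{7}{3}}, lower {\frac{1}{3}}, C = -\frac{3}{7}. Verdict: none here - no I1-I6 shape fits x = \frac{3}{4} with lower {\frac{1}{3}}.


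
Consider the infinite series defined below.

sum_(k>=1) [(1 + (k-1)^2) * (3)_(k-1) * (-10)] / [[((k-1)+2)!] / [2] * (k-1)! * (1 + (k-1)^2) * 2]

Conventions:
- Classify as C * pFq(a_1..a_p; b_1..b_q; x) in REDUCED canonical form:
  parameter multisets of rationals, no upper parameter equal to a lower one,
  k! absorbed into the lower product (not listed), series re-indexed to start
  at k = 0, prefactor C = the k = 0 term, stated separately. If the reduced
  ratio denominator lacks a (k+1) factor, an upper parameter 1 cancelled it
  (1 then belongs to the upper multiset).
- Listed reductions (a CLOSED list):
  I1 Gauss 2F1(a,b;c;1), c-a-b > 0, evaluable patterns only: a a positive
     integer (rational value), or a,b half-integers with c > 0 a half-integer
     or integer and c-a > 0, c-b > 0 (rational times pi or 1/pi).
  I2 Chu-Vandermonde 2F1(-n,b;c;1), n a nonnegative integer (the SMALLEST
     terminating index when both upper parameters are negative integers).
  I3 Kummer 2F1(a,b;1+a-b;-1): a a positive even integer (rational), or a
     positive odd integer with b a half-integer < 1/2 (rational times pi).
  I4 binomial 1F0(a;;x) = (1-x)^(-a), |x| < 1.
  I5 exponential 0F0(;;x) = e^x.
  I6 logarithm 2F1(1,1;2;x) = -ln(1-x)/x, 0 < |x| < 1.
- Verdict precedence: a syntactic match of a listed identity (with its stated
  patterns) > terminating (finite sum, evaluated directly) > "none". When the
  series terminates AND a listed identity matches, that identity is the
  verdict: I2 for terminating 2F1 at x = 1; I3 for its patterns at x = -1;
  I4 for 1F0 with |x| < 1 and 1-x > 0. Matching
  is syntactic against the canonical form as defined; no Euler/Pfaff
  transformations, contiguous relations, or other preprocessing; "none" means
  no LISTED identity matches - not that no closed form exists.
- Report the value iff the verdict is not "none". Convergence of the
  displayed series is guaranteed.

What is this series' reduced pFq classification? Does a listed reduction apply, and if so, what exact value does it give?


Classification (C = -5): 0F0 with upper {-}, lower {-}, argument x = 1. Verdict at x = 1: exponential (I5) matches (the 0F0 exponential series at x = 1). Exact value: (-5) * e^(1).

Structural cue: with t_0 = -5, the constant factors (prefactor -5) combine into one prefactor.
Term ratio: r(k) = 1 * 1 / [(k+1)] - rational; roots negated = parameters, x = 1, C = -5.


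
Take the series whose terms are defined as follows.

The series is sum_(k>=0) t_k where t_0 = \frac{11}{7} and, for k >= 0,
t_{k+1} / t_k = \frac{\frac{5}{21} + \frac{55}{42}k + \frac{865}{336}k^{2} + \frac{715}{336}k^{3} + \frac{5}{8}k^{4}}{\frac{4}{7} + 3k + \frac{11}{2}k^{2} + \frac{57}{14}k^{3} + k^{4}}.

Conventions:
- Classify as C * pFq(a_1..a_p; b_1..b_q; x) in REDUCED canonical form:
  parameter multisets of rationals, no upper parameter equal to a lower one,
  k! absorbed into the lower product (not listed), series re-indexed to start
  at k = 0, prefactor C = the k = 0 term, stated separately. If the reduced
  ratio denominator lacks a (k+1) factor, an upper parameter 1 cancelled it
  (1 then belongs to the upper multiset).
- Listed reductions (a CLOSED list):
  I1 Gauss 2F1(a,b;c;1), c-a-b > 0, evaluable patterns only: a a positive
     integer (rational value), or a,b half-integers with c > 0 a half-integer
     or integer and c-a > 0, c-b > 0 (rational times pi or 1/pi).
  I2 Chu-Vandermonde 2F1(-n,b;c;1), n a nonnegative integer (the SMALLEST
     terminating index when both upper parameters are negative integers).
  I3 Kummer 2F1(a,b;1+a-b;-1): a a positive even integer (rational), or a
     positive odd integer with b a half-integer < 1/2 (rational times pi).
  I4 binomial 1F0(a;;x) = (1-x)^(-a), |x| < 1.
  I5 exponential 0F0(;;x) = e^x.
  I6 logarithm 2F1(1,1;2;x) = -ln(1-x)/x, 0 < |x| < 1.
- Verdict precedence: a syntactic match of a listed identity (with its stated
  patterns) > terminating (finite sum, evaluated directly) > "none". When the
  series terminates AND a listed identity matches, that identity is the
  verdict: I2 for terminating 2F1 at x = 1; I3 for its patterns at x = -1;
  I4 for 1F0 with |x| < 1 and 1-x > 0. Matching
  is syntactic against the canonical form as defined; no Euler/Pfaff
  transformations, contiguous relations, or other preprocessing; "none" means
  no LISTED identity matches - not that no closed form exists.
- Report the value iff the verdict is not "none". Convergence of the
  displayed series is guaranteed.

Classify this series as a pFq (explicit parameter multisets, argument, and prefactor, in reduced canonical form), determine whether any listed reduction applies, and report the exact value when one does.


x = \frac{5}{8} here; the reduced form reads 2F1, upper {1, \frac{4}{3}}, lower {2}, C = \frac{11}{7}. Verdict: none - this 2F1 at x = \frac{5}{8} matches no listed pattern, and upper {1, \frac{4}{3}} holds no stopper.

Structural cue: with t_0 = \frac{11}{7}, factor the ratio over Q (prefactor 11/7): negated roots = parameters.
Ratio: r(k) = \frac{5}{8} * (k+1) (k+\frac{4}{3}) / [(k+2) (k+1)] ; factor over Q: parameters, x = \frac{5}{8}, and C = \frac{11}{7}.


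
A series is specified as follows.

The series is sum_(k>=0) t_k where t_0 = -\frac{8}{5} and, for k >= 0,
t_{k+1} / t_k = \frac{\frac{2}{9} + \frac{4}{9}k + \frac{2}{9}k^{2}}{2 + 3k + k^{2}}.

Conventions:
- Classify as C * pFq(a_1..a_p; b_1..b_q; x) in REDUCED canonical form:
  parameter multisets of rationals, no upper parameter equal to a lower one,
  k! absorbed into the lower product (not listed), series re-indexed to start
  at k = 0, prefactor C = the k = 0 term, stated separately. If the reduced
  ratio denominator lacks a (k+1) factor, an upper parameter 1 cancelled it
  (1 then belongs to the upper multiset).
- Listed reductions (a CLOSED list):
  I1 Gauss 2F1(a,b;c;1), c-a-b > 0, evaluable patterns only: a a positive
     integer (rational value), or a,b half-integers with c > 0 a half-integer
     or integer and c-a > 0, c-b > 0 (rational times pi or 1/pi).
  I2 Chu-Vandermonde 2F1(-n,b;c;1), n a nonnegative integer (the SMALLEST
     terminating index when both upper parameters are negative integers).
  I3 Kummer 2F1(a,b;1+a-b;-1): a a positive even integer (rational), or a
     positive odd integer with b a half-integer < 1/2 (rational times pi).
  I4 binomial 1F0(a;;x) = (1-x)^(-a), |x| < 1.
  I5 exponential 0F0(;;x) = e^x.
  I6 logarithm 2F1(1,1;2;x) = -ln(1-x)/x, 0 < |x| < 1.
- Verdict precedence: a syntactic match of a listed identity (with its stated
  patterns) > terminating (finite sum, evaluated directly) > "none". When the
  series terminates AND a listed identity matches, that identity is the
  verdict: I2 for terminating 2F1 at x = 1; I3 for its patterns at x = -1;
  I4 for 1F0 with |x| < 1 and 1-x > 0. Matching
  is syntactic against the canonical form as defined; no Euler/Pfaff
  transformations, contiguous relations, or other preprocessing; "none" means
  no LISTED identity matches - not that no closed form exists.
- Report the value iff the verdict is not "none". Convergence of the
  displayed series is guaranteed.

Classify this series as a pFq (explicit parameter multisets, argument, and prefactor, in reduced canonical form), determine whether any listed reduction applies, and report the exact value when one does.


Key step: x = \frac{2}{9} and factor the ratio over Q (C = -8/5): negated roots = parameters.
Step ratio: r(k) = \frac{2}{9} * (k+1) (k+1) / [(k+2) (k+1)] - poly over poly, x = \frac{2}{9} from leading terms; C = -\frac{8}{5} at k = 0.

Reduced: x = \frac{2}{9}, 2F1, upper = {1, 1}, lower = {2}, C = -\frac{8}{5}. Verdict: the logarithmic series (I6) applies (the logarithm: parameters (1,1;2), x = \frac{2}{9}). Its exact value is \frac{36}{5} \cdot \ln\left(\frac{7}{9}\right).


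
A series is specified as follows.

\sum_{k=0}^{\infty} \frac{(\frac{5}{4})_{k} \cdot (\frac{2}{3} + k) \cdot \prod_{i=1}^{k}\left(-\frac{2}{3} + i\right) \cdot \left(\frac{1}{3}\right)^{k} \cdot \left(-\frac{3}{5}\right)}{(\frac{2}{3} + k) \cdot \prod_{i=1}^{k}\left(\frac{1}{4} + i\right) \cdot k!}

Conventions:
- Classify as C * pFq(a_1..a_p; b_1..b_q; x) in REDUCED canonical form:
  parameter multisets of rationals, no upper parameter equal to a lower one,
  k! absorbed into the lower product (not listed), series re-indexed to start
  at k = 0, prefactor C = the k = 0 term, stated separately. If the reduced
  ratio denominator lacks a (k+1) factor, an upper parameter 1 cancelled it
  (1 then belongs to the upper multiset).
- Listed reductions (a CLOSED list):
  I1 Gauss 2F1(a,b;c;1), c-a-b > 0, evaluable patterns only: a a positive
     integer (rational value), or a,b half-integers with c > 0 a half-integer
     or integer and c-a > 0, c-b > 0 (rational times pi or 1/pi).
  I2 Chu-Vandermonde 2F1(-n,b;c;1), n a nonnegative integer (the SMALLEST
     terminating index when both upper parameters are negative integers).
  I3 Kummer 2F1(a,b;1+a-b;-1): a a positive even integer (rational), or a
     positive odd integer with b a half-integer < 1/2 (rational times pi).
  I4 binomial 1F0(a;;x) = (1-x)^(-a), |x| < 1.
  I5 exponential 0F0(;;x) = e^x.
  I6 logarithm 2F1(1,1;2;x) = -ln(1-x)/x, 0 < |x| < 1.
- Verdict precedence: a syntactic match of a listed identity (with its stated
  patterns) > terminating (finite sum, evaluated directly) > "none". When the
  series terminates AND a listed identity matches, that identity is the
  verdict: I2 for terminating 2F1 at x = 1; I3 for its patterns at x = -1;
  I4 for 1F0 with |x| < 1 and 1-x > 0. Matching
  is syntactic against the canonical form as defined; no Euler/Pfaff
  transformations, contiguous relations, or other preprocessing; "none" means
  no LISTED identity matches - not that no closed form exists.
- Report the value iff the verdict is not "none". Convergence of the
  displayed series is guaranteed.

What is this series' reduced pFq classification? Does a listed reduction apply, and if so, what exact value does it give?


Prefactor -\frac{3}{5}, argument \frac{1}{3}: 1F0 with upper {\frac{1}{3}} over lower {-}. Verdict at x = \frac{1}{3}: the I4 binomial reduction matches (the 1F0 binomial series: exponent -1/3, x = \frac{1}{3}). Exact value: \left(-\frac{3}{5}\right) \cdot \left(\frac{2}{3}\right)^{-\frac{1}{3}}.

Key step: from the first term -\frac{3}{5}: the lower running product (prefactor -3/5) is a rising factorial.
Ratio: r(k) = \frac{1}{3} * (k+\frac{1}{3}) / [(k+1)] - rational; roots negated = parameters, x = \frac{1}{3}, C = -\frac{3}{5}.


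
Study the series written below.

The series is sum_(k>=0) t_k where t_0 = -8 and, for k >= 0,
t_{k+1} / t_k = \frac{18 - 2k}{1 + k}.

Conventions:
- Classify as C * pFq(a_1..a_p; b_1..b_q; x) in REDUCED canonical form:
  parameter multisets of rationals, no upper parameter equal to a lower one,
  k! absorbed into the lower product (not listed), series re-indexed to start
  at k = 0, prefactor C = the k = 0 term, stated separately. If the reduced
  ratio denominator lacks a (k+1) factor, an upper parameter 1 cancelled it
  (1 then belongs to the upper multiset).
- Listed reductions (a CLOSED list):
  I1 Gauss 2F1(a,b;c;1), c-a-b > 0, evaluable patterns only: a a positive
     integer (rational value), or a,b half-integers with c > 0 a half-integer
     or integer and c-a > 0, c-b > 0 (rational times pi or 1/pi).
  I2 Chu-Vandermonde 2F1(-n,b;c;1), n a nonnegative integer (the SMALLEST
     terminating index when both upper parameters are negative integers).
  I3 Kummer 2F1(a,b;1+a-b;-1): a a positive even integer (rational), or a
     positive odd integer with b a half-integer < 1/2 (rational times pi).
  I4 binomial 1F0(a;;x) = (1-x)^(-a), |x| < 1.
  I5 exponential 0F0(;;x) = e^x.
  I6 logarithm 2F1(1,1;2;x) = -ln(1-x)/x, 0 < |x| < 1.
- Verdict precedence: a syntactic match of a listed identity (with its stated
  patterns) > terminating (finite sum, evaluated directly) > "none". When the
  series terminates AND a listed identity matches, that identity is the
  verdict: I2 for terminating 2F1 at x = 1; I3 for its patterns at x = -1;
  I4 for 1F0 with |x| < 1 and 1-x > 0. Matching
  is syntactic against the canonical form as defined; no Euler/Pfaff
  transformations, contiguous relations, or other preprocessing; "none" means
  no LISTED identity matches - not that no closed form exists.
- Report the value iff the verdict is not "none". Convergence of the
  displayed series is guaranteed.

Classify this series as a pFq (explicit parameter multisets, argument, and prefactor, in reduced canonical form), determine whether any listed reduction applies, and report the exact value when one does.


Prefactor -8, argument -2: 1F0 with upper {-9} over lower {-}. Verdict: terminating at k = 9: the factor (-9)_k kills every later term; summing the 10 survivors is exact. Its exact value is -157464.

Key step: t_0 being -8, roots of the ratio polynomials (prefactor -8) are the negated parameters.
Term ratio: r(k) = -2 * (k-9) / [(k+1)] - rational in k, leading ratio -2; with t_0 = -8, classification follows.


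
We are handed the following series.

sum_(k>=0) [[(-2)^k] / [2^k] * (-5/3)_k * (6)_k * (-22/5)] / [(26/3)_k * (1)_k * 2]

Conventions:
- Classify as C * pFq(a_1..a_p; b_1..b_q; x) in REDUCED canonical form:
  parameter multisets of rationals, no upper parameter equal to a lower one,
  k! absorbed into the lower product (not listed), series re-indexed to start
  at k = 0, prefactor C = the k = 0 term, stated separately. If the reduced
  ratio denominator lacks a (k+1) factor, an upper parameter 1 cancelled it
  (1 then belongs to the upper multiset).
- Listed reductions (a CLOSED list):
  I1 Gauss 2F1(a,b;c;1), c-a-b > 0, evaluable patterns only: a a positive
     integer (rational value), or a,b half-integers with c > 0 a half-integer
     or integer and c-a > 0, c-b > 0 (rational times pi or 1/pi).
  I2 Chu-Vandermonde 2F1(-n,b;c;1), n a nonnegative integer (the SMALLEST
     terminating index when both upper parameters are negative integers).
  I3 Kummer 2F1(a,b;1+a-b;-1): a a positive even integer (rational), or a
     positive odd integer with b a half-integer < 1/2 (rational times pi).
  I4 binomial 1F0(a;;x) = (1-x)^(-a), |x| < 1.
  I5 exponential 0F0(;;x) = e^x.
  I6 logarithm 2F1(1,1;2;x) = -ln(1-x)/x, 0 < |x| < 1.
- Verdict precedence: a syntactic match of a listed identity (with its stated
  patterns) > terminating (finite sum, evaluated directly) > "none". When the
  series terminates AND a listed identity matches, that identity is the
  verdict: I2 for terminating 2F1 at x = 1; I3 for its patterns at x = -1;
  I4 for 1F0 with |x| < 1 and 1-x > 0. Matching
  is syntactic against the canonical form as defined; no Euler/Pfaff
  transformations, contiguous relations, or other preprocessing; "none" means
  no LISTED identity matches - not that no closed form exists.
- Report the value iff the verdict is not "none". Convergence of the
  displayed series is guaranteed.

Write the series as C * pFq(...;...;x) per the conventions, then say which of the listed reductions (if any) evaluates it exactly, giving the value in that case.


This is -11/5 * 2F1(-5/3, 6; 26/3; -1) in reduced canonical form. Verdict at x = -1: the Kummer evaluation I3 matches (x = -1; c = 26/3 equals 1+a-b for upper {-5/3, 6}: listed pattern). Hence: -4301/810.

The tell: t_0 = -11/5 here, and (1)_k (C = -11/5) is k! itself.
Step ratio: r(k) = (-1) * (k-5/3) (k+6) / [(k+26/3) (k+1)] ; factor over Q: parameters, x = (-1), and C = -11/5.


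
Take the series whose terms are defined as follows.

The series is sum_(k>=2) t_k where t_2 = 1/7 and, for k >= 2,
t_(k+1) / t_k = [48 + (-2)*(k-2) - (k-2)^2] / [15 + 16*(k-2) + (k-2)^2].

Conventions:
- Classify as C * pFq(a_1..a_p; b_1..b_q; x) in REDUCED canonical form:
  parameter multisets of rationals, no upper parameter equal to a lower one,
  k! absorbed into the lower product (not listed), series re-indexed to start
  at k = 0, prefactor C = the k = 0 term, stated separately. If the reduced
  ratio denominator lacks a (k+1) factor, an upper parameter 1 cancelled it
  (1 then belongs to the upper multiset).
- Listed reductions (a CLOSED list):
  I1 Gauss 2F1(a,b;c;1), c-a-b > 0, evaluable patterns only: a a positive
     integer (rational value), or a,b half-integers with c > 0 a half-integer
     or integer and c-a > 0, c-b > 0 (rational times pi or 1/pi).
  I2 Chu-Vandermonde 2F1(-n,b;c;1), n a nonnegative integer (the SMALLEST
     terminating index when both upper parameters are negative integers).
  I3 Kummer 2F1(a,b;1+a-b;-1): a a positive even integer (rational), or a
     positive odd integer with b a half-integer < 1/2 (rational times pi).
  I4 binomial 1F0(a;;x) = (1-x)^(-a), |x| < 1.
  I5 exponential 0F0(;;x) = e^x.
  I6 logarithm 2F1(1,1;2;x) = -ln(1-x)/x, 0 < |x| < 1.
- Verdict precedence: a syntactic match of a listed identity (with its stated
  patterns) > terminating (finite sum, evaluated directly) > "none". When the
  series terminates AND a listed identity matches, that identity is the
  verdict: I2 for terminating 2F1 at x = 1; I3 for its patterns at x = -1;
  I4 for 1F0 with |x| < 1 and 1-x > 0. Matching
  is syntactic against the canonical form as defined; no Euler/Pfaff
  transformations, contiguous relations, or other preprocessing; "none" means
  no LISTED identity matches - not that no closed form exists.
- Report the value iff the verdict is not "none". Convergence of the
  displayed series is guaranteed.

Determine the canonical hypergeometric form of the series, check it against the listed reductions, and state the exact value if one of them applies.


Canonical form: C = 1/7 times 2F1 with upper {-6, 8}, lower {15}, x = -1. Verdict: this is the Kummer evaluation I3 (x = -1; c = 15 equals 1+a-b for upper {-6, 8}: listed pattern). Value: 143/70.

The tell: from the first term 1/7: the expanded ratio factors over Q; C = 1/7, roots give parameters.
Adjacent-term ratio: r(k) = (-1) * (k-6) (k+8) / [(k+15) (k+1)] - rational; roots negated = parameters, x = (-1), C = 1/7.


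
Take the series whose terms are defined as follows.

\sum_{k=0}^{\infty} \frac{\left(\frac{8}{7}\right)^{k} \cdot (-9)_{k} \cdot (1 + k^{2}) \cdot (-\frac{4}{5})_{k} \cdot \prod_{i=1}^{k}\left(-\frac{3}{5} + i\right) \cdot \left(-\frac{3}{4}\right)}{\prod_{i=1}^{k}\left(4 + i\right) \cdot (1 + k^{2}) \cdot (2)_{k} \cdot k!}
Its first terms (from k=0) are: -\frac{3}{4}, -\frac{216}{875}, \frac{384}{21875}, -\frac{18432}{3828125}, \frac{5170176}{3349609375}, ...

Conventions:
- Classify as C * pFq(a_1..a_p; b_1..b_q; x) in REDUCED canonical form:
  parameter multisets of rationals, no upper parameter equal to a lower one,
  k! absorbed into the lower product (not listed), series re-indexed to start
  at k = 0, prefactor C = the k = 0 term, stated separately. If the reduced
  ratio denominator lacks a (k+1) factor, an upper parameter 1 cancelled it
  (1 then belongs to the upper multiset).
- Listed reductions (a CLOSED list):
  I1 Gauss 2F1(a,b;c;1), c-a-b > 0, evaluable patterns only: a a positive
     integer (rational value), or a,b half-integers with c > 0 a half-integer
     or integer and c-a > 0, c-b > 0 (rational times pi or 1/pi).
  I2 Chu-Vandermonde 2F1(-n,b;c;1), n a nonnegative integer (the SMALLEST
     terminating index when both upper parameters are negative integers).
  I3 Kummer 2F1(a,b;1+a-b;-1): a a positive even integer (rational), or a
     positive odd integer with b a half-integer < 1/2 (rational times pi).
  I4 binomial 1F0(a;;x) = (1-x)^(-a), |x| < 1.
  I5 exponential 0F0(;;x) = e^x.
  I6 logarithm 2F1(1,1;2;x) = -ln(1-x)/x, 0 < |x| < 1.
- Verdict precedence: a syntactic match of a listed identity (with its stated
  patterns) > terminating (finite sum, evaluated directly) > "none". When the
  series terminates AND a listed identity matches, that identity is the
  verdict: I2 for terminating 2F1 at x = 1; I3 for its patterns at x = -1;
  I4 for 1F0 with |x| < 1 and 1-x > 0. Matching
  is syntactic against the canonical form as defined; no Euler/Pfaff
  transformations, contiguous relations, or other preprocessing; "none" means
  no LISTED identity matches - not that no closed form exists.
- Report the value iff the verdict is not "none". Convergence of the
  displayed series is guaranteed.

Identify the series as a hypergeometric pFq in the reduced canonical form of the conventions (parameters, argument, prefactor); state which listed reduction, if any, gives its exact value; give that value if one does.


This is -\frac{3}{4} * 3F2(-9, -\frac{4}{5}, \frac{2}{5}; 2, 5; \frac{8}{7}) in reduced canonical form. Verdict: terminating (-9 upstairs). 10 nonzero terms in all; added directly. Its exact value is -\frac{54039471484127012976571}{54977426528930664062500}.

Key step: t_0 = -\frac{3}{4} here, and the running product (C = -3/4, x = 8/7) telescopes to a rising factorial.
Ratio: r(k) = \frac{8}{7} * (k-9) (k-\frac{4}{5}) (k+\frac{2}{5}) / [(k+2) (k+5) (k+1)] - rational; roots negated = parameters, x = \frac{8}{7}, C = -\frac{3}{4}.
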